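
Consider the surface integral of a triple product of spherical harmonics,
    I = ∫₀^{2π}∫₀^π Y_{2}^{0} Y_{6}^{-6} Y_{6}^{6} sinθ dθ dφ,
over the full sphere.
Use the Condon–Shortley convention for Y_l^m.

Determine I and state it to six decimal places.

-0.252313

Checks pass: Σm=0; 14 even; l₃=6∈[4,8].
(2·2+1)(2·6+1)(2·6+1) = 845
Δ: 2! 2! 10! / 15! → 1/90090
sum: t=0:+1/69120 t=1:−1/14400 t=2:+1/69120 = -7/172800
3j²(2 6 6; 0 0 0) = Δ·Π!·Σ² = 14/715  (sign -1)
sum: t=0:+1/14515200 = 1/14515200
3j²(2 6 6; 0 -6 6) = Δ·Π!·Σ² = 22/455  (sign +1)
combine: 4πI² = 845·14/715·22/455 = 4/5
take √, sign -1: I = -0.25231325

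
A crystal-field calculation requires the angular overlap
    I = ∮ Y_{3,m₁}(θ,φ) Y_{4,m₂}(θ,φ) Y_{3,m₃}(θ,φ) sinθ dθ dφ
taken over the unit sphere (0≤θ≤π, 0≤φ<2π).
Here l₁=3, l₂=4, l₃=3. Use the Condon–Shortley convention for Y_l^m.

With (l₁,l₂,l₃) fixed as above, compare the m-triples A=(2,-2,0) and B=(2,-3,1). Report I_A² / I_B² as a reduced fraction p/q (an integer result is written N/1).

3/14

Shared (l₁,l₂,l₃)=(3,4,3): N and (l;000)² cancel in I_A²/I_B².
A: Δ = 4!·2!·4!/11! = 1/34650; Racah Σ t=0..1: t=0:+1/96 t=1:−1/72 = -1/288; ⇒ 3j(3 4 3; 2 -2 0)² = 1/462, sgn +1
B: Δ = 4!·2!·4!/11! = 1/34650; Racah Σ t=0..1: t=0:+1/144 t=1:−1/288 = 1/288; ⇒ 3j(3 4 3; 2 -3 1)² = 1/99, sgn +1
I_A²/I_B² = (1/462)/(1/99) = 3/14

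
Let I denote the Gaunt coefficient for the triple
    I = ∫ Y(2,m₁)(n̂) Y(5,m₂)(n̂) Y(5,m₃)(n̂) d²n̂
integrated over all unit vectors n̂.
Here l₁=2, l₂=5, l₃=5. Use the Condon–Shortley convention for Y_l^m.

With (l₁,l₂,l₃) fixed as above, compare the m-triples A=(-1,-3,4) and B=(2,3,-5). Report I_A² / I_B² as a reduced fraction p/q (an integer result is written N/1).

49/10

Same 2,5,5: normalisation and zero-m 3j drop out of the ratio.
A: Δ: 2! 2! 8! / 13! → 1/38610; sum: t=1:−1/10080 t=2:+1/80640 = -1/11520; 3j²(2 5 5; -1 -3 4) = Δ·Π!·Σ² = 49/1430  (sign +1)
B: Δ: 2! 2! 8! / 13! → 1/38610; sum: t=0:+1/161280 = 1/161280; 3j²(2 5 5; 2 3 -5) = Δ·Π!·Σ² = 1/143  (sign +1)
I_A²/I_B² = (49/1430)/(1/143) = 49/10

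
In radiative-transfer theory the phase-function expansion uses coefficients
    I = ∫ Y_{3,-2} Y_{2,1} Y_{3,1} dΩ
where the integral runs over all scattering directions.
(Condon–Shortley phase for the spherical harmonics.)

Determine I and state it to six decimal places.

0.162868

Rules hold: Σm=0, L=8 even, 1≤3≤5.
N = 7·5·7 = 245
Δ = 2!·4!·2!/9! = 1/3780
Racah Σ t=0..2: t=0:+1/24 t=1:−1/4 t=2:+1/24 = -1/6
⇒ 3j(3 2 3; 0 0 0)² = 4/105, sgn +1
Racah Σ t=1..2: t=1:−1/48 t=2:+1/12 = 1/16
⇒ 3j(3 2 3; -2 1 1)² = 1/28, sgn +1
4πI² = N·(3j₀)²·(3jₘ)² = 1/3
I = +1·√(0.333333/4π) = 0.16286750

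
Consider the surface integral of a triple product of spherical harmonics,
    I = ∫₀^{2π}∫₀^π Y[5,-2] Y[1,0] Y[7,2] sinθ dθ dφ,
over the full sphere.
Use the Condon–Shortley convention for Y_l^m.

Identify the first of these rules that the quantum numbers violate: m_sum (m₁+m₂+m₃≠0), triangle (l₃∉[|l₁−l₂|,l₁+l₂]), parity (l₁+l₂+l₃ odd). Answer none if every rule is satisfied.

triangle

m₁+m₂+m₃ = -2 + 0 + 2 = 0  ✓
triangle: |5−1|=4 ≤ l₃=7 ≤ 5+1=6  ✗
parity: l₁+l₂+l₃ = 13 is odd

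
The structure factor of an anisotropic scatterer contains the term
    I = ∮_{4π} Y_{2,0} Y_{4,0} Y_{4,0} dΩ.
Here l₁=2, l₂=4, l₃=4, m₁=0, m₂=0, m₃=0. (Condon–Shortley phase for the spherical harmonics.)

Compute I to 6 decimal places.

Rules hold: Σm=0, L=10 even, 2≤4≤6.
N = 5·9·9 = 405
Δ = 2!·2!·6!/11! = 1/13860
Racah Σ t=0..2: t=0:+1/192 t=1:−1/36 t=2:+1/192 = -5/288
⇒ 3j(2 4 4; 0 0 0)² = 20/693, sgn -1
(m-triple is (0,0,0) — same symbol as above.)
4πI² = N·(3j₀)²·(3jₘ)² = 2000/5929
I = +1·√(0.337325/4π) = 0.16383977

0.163840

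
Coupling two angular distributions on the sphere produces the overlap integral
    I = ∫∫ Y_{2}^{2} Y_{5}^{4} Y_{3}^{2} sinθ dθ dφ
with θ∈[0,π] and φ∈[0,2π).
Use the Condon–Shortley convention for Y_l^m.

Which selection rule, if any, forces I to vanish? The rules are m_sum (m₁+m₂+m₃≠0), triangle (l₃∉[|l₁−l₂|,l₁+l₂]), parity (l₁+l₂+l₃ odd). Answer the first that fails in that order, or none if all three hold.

Σmᵢ = 8  ✗
l₃∈[|l₁−l₂|,l₁+l₂]=[3,7], have l₃=3
Σlᵢ = 10 ⇒ even

m_sum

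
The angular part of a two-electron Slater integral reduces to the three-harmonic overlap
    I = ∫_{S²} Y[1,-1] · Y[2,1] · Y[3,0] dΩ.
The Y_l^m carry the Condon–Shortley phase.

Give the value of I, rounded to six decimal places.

0.143048

m-sum 0 ✓  L=6 even ✓  1≤3≤3 ✓
Π(2lᵢ+1) = 3×5×7 = 105
triangle coeff Δ(1,2,3) = 1/105
Σ_t [0,0]: t=0:+1/4 = 1/4
(3j)²=3/35 [(1 2 3; 0 0 0)], sign=-1
Σ_t [0,0]: t=0:+1/12 = 1/12
(3j)²=1/35 [(1 2 3; -1 1 0)], sign=-1
⇒ 4πI² = 9/35
I = (+1)√(9/35/(4π)) = 0.14304817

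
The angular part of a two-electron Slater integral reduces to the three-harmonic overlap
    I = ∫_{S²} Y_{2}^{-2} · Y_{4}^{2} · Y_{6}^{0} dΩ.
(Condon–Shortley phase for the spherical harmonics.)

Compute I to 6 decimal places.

0.061597

Rules hold: Σm=0, L=12 even, 2≤6≤6.
N = 5·9·13 = 585
Δ = 0!·4!·8!/13! = 1/6435
Racah Σ t=0..0: t=0:+1/2304 = 1/2304
⇒ 3j(2 4 6; 0 0 0)² = 5/143, sgn +1
Racah Σ t=0..0: t=0:+1/34560 = 1/34560
⇒ 3j(2 4 6; -2 2 0)² = 1/429, sgn +1
4πI² = N·(3j₀)²·(3jₘ)² = 75/1573
I = +1·√(0.0476796/4π) = 0.06159725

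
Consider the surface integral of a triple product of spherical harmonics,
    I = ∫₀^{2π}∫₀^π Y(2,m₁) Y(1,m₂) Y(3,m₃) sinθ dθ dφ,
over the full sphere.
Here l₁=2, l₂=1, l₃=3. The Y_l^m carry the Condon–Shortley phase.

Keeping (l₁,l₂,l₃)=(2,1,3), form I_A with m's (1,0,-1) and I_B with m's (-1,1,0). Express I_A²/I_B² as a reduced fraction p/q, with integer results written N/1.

8/3

Shared (l₁,l₂,l₃)=(2,1,3): N and (l;000)² cancel in I_A²/I_B².
A: Δ = 0!·4!·2!/7! = 1/105; Racah Σ t=0..0: t=0:+1/6 = 1/6; ⇒ 3j(2 1 3; 1 0 -1)² = 8/105, sgn +1
B: Δ = 0!·4!·2!/7! = 1/105; Racah Σ t=0..0: t=0:+1/12 = 1/12; ⇒ 3j(2 1 3; -1 1 0)² = 1/35, sgn -1
I_A²/I_B² = (8/105)/(1/35) = 8/3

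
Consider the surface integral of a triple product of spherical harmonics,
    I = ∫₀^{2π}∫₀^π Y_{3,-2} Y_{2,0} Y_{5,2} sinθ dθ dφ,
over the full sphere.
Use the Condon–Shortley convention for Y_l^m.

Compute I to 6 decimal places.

0.190188

Rules hold: Σm=0, L=10 even, 1≤5≤5.
N = 7·5·11 = 385
Δ = 0!·6!·4!/11! = 1/2310
Racah Σ t=0..0: t=0:+1/144 = 1/144
⇒ 3j(3 2 5; 0 0 0)² = 10/231, sgn -1
Racah Σ t=0..0: t=0:+1/480 = 1/480
⇒ 3j(3 2 5; -2 0 2)² = 3/110, sgn -1
4πI² = N·(3j₀)²·(3jₘ)² = 5/11
I = +1·√(0.454545/4π) = 0.19018827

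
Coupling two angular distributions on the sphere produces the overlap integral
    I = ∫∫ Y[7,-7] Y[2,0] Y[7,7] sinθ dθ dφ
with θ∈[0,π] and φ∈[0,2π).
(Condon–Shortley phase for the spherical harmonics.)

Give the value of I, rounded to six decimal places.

m-sum 0 ✓  L=16 even ✓  5≤7≤9 ✓
Π(2lᵢ+1) = 15×5×15 = 1125
triangle coeff Δ(7,2,7) = 1/185640
Σ_t [0,2]: t=0:+1/2419200 t=1:−1/518400 t=2:+1/2419200 = -1/907200
(3j)²=56/3315 [(7 2 7; 0 0 0)], sign=+1
Σ_t [2,2]: t=2:+1/1916006400 = 1/1916006400
(3j)²=91/2040 [(7 2 7; -7 0 7)], sign=+1
⇒ 4πI² = 245/289
I = (+1)√(245/289/(4π)) = 0.25973423

0.259734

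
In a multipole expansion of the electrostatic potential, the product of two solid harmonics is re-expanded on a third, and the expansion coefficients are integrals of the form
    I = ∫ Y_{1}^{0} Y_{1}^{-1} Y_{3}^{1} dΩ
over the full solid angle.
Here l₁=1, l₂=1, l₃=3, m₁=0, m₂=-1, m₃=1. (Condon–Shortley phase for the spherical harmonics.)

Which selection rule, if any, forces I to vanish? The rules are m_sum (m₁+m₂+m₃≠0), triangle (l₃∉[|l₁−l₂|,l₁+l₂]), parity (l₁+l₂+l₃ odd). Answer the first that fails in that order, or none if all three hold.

triangle

m₁+m₂+m₃ = 0 − 1 + 1 = 0  ✓
triangle: |1−1|=0 ≤ l₃=3 ≤ 1+1=2  ✗
parity: l₁+l₂+l₃ = 5 is odd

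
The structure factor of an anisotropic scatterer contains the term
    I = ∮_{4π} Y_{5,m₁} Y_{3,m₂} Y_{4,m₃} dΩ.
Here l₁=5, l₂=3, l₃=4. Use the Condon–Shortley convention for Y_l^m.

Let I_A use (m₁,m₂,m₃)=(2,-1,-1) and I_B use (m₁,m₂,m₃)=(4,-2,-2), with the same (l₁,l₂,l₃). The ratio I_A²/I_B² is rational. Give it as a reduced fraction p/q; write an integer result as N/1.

16/15

l's match ⇒ only the (l;m) 3-j factors differ between A and B.
A: triangle coeff Δ(5,3,4) = 1/180180; Σ_t [0,2]: t=0:+1/1728 t=1:−1/288 t=2:+1/960 = -1/540; (3j)²=128/6435 [(5 3 4; 2 -1 -1)], sign=+1
B: triangle coeff Δ(5,3,4) = 1/180180; Σ_t [0,1]: t=0:+1/2880 t=1:−1/8640 = 1/4320; (3j)²=8/429 [(5 3 4; 4 -2 -2)], sign=+1
I_A²/I_B² = (128/6435)/(8/429) = 16/15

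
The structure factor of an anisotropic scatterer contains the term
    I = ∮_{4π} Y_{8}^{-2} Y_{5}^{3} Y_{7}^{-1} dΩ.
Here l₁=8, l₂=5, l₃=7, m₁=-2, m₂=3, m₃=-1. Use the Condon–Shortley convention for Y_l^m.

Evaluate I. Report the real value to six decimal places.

Checks pass: Σm=0; 20 even; l₃=7∈[3,13].
(2·8+1)(2·5+1)(2·7+1) = 2805
Δ: 6! 10! 4! / 21! → 1/814773960
sum: t=1:−1/87091200 t=2:+1/4976640 t=3:−1/2073600 t=4:+1/4976640 t=5:−1/87091200 = -1/9676800
3j²(8 5 7; 0 0 0) = Δ·Π!·Σ² = 360/46189  (sign +1)
sum: t=4:+1/19906560 t=5:−1/10368000 t=6:+1/49766400 = -13/497664000
3j²(8 5 7; -2 3 -1) = Δ·Π!·Σ² = 91/17765  (sign -1)
combine: 4πI² = 2805·360/46189·91/17765 = 7560/67507
take √, sign -1: I = -0.09440208

-0.094402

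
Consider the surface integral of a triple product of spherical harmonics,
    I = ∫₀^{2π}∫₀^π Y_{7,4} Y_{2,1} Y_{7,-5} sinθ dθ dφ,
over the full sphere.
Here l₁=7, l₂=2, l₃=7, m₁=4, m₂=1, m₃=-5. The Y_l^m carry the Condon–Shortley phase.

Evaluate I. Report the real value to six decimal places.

-0.188767

m-sum 0 ✓  L=16 even ✓  5≤7≤9 ✓
Π(2lᵢ+1) = 15×5×15 = 1125
triangle coeff Δ(7,2,7) = 1/185640
Σ_t [0,2]: t=0:+1/2419200 t=1:−1/518400 t=2:+1/2419200 = -1/907200
(3j)²=56/3315 [(7 2 7; 0 0 0)], sign=+1
Σ_t [1,2]: t=1:−1/14515200 t=2:+1/79833600 = -1/17740800
(3j)²=729/30940 [(7 2 7; 4 1 -5)], sign=-1
⇒ 4πI² = 21870/48841
I = (-1)√(21870/48841/(4π)) = -0.18876748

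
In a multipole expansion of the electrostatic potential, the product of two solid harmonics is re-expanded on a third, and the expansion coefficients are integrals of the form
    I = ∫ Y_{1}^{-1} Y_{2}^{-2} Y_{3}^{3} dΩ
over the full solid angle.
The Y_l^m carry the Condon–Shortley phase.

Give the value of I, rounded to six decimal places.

Checks pass: Σm=0; 6 even; l₃=3∈[1,3].
(2·1+1)(2·2+1)(2·3+1) = 105
Δ: 0! 2! 4! / 7! → 1/105
sum: t=0:+1/4 = 1/4
3j²(1 2 3; 0 0 0) = Δ·Π!·Σ² = 3/35  (sign -1)
sum: t=0:+1/48 = 1/48
3j²(1 2 3; -1 -2 3) = Δ·Π!·Σ² = 1/7  (sign +1)
combine: 4πI² = 105·3/35·1/7 = 9/7
take √, sign -1: I = -0.31986543

-0.319865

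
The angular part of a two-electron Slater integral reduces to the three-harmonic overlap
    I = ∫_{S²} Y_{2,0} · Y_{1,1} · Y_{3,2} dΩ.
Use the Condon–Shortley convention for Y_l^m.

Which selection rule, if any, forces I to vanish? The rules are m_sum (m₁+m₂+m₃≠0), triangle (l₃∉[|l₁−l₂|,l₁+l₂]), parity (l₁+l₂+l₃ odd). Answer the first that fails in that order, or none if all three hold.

m₁+m₂+m₃ = 0 + 1 + 2 = 3  ✗
triangle: |2−1|=1 ≤ l₃=3 ≤ 2+1=3
parity: l₁+l₂+l₃ = 6 is even

m_sum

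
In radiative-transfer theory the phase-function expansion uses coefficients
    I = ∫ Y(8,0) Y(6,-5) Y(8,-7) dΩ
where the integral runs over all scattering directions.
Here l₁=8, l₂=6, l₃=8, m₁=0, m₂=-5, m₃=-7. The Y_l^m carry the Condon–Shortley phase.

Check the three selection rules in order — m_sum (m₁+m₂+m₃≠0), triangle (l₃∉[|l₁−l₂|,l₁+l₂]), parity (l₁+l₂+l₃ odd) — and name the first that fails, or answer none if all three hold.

m_sum

m₁+m₂+m₃ = 0 − 5 − 7 = -12  ✗
triangle: |8−6|=2 ≤ l₃=8 ≤ 8+6=14
parity: l₁+l₂+l₃ = 22 is even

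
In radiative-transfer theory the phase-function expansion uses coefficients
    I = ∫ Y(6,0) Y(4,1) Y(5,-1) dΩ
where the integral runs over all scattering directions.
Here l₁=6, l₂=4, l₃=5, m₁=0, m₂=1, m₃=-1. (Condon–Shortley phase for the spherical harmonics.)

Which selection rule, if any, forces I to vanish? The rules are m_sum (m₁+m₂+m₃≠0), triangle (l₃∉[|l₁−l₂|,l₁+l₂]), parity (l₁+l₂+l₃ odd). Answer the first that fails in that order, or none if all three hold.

azimuthal sum: 0 + 1 − 1 = 0  ✓
2 ≤ 5 ≤ 10 (triangle on l)  ✓
L = 6 + 4 + 5 = 15 (odd)  ✗

parity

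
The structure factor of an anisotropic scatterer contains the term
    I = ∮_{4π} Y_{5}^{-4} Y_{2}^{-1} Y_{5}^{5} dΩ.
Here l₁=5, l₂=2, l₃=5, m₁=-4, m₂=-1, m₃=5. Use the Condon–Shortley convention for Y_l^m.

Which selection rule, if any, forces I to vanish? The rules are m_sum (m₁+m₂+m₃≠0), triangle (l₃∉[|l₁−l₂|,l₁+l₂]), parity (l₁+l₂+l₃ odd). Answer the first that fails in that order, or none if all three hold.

azimuthal sum: -4 − 1 + 5 = 0  ✓
3 ≤ 5 ≤ 7 (triangle on l)  ✓
L = 5 + 2 + 5 = 12 (even)  ✓

none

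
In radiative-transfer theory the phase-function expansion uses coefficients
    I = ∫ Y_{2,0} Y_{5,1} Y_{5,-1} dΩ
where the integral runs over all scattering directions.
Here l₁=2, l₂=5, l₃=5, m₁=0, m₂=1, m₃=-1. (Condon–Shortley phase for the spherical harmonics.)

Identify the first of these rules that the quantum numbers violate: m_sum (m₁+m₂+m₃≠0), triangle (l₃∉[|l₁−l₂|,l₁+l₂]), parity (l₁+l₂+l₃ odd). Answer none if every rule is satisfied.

none

azimuthal sum: 0 + 1 − 1 = 0  ✓
3 ≤ 5 ≤ 7 (triangle on l)  ✓
L = 2 + 5 + 5 = 12 (even)  ✓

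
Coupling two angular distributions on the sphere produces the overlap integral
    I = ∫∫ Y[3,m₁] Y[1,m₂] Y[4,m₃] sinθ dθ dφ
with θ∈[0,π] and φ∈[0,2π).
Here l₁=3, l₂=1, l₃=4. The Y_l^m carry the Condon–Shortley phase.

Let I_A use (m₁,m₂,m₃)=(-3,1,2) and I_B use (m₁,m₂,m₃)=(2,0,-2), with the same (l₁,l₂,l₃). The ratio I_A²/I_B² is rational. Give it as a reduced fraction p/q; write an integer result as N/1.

Same 3,1,4: normalisation and zero-m 3j drop out of the ratio.
A: Δ: 0! 6! 2! / 9! → 1/252; sum: t=0:+1/1440 = 1/1440; 3j²(3 1 4; -3 1 2) = Δ·Π!·Σ² = 1/252  (sign +1)
B: Δ: 0! 6! 2! / 9! → 1/252; sum: t=0:+1/120 = 1/120; 3j²(3 1 4; 2 0 -2) = Δ·Π!·Σ² = 1/21  (sign +1)
I_A²/I_B² = (1/252)/(1/21) = 1/12

1/12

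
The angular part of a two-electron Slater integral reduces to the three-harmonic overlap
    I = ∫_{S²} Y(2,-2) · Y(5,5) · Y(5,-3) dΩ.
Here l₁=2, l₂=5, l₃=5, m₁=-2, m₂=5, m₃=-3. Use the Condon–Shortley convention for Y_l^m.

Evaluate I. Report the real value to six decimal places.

m-sum 0 ✓  L=12 even ✓  3≤5≤7 ✓
Π(2lᵢ+1) = 5×11×11 = 605
triangle coeff Δ(2,5,5) = 1/38610
Σ_t [0,2]: t=0:+1/2880 t=1:−1/576 t=2:+1/2880 = -1/960
(3j)²=10/429 [(2 5 5; 0 0 0)], sign=+1
Σ_t [2,2]: t=2:+1/161280 = 1/161280
(3j)²=1/143 [(2 5 5; -2 5 -3)], sign=+1
⇒ 4πI² = 50/507
I = (+1)√(50/507/(4π)) = 0.08858824

0.088588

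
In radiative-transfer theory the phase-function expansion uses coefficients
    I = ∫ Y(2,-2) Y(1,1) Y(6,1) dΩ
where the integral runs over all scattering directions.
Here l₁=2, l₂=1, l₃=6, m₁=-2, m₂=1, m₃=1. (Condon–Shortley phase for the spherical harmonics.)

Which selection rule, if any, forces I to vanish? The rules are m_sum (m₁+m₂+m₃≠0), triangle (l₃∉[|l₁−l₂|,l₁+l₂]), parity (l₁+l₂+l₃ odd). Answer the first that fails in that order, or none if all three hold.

triangle

azimuthal sum: -2 + 1 + 1 = 0  ✓
1 ≤ 6 ≤ 3 (triangle on l)  ✗
L = 2 + 1 + 6 = 9 (odd)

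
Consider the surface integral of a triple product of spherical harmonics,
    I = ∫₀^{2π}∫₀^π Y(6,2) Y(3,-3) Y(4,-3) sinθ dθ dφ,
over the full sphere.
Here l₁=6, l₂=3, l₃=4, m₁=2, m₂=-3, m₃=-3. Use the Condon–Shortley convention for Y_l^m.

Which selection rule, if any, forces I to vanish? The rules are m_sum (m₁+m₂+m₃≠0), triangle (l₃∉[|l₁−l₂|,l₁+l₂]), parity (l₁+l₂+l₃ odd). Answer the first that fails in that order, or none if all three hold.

m₁+m₂+m₃ = 2 − 3 − 3 = -4  ✗
triangle: |6−3|=3 ≤ l₃=4 ≤ 6+3=9
parity: l₁+l₂+l₃ = 13 is odd

m_sum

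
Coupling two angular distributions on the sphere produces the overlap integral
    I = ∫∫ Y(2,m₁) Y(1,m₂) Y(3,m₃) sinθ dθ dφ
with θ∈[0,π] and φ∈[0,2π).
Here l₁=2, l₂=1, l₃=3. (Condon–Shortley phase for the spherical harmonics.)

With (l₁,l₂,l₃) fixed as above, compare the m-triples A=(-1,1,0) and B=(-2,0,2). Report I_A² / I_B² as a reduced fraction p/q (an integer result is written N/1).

l's match ⇒ only the (l;m) 3-j factors differ between A and B.
A: triangle coeff Δ(2,1,3) = 1/105; Σ_t [0,0]: t=0:+1/12 = 1/12; (3j)²=1/35 [(2 1 3; -1 1 0)], sign=-1
B: triangle coeff Δ(2,1,3) = 1/105; Σ_t [0,0]: t=0:+1/24 = 1/24; (3j)²=1/21 [(2 1 3; -2 0 2)], sign=-1
I_A²/I_B² = (1/35)/(1/21) = 3/5

3/5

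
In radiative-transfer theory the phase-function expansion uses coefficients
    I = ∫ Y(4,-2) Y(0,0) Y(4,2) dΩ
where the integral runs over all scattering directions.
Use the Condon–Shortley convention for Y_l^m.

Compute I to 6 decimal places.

0.282095

Rules hold: Σm=0, L=8 even, 4≤4≤4.
N = 9·1·9 = 81
Δ = 0!·8!·0!/9! = 1/9
Racah Σ t=0..0: t=0:+1/576 = 1/576
⇒ 3j(4 0 4; 0 0 0)² = 1/9, sgn +1
Racah Σ t=0..0: t=0:+1/1440 = 1/1440
⇒ 3j(4 0 4; -2 0 2)² = 1/9, sgn +1
4πI² = N·(3j₀)²·(3jₘ)² = 1/1
I = +1·√(1/4π) = 0.28209479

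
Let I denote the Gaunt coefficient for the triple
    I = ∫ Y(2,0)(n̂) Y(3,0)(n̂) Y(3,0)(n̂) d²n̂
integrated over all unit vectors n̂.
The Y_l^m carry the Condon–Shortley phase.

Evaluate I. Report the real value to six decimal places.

Checks pass: Σm=0; 8 even; l₃=3∈[1,5].
(2·2+1)(2·3+1)(2·3+1) = 245
Δ: 2! 2! 4! / 9! → 1/3780
sum: t=0:+1/24 t=1:−1/4 t=2:+1/24 = -1/6
3j²(2 3 3; 0 0 0) = Δ·Π!·Σ² = 4/105  (sign +1)
(m-triple is (0,0,0) — same symbol as above.)
combine: 4πI² = 245·4/105·4/105 = 16/45
take √, sign +1: I = 0.16820883

0.168209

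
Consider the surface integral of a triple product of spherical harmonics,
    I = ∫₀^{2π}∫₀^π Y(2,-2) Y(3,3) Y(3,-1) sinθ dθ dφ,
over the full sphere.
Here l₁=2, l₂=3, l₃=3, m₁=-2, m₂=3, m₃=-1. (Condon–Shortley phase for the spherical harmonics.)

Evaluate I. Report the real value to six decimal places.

m-sum 0 ✓  L=8 even ✓  1≤3≤5 ✓
Π(2lᵢ+1) = 5×7×7 = 245
triangle coeff Δ(2,3,3) = 1/3780
Σ_t [0,2]: t=0:+1/24 t=1:−1/4 t=2:+1/24 = -1/6
(3j)²=4/105 [(2 3 3; 0 0 0)], sign=+1
Σ_t [2,2]: t=2:+1/96 = 1/96
(3j)²=1/42 [(2 3 3; -2 3 -1)], sign=+1
⇒ 4πI² = 2/9
I = (+1)√(2/9/(4π)) = 0.13298076

0.132981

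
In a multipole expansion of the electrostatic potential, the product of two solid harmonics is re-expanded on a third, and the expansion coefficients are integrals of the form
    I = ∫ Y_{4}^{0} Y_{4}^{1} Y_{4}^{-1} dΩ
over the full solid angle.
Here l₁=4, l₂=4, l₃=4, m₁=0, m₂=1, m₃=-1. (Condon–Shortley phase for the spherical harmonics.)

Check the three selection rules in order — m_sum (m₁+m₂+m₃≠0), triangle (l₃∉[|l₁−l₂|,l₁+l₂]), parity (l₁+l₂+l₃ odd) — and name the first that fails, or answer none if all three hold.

m₁+m₂+m₃ = 0 + 1 − 1 = 0  ✓
triangle: |4−4|=0 ≤ l₃=4 ≤ 4+4=8  ✓
parity: l₁+l₂+l₃ = 12 is even  ✓

none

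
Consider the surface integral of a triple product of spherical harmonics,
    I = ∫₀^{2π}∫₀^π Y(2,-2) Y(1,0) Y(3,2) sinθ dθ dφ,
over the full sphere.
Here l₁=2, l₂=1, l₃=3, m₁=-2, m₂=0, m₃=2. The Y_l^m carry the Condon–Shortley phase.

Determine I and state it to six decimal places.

0.184674

Rules hold: Σm=0, L=6 even, 1≤3≤3.
N = 5·3·7 = 105
Δ = 0!·4!·2!/7! = 1/105
Racah Σ t=0..0: t=0:+1/4 = 1/4
⇒ 3j(2 1 3; 0 0 0)² = 3/35, sgn -1
Racah Σ t=0..0: t=0:+1/24 = 1/24
⇒ 3j(2 1 3; -2 0 2)² = 1/21, sgn -1
4πI² = N·(3j₀)²·(3jₘ)² = 3/7
I = +1·√(0.428571/4π) = 0.18467439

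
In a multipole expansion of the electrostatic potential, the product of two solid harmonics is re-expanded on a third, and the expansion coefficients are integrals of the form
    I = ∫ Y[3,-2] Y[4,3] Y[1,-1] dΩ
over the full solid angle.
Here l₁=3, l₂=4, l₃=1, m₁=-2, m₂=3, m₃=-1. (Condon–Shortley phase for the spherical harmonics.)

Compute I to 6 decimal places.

-0.282095

Checks pass: Σm=0; 8 even; l₃=1∈[1,7].
(2·3+1)(2·4+1)(2·1+1) = 189
Δ: 6! 0! 2! / 9! → 1/252
sum: t=3:−1/36 = -1/36
3j²(3 4 1; 0 0 0) = Δ·Π!·Σ² = 4/63  (sign +1)
sum: t=5:−1/240 = -1/240
3j²(3 4 1; -2 3 -1) = Δ·Π!·Σ² = 1/12  (sign -1)
combine: 4πI² = 189·4/63·1/12 = 1/1
take √, sign -1: I = -0.28209479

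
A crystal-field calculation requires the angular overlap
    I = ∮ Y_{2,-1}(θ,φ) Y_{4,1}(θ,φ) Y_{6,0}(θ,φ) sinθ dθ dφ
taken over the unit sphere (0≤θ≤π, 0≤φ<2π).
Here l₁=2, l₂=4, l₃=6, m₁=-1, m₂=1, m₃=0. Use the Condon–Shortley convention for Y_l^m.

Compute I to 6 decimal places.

0.174223

m-sum 0 ✓  L=12 even ✓  2≤6≤6 ✓
Π(2lᵢ+1) = 5×9×13 = 585
triangle coeff Δ(2,4,6) = 1/6435
Σ_t [0,0]: t=0:+1/2304 = 1/2304
(3j)²=5/143 [(2 4 6; 0 0 0)], sign=+1
Σ_t [0,0]: t=0:+1/4320 = 1/4320
(3j)²=8/429 [(2 4 6; -1 1 0)], sign=+1
⇒ 4πI² = 600/1573
I = (+1)√(600/1573/(4π)) = 0.17422334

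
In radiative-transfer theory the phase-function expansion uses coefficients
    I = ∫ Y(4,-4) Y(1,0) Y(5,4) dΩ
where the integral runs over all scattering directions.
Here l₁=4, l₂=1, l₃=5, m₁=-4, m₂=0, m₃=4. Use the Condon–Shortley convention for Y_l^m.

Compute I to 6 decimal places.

0.147319

m-sum 0 ✓  L=10 even ✓  3≤5≤5 ✓
Π(2lᵢ+1) = 9×3×11 = 297
triangle coeff Δ(4,1,5) = 1/495
Σ_t [0,0]: t=0:+1/576 = 1/576
(3j)²=5/99 [(4 1 5; 0 0 0)], sign=-1
Σ_t [0,0]: t=0:+1/40320 = 1/40320
(3j)²=1/55 [(4 1 5; -4 0 4)], sign=-1
⇒ 4πI² = 3/11
I = (+1)√(3/11/(4π)) = 0.14731920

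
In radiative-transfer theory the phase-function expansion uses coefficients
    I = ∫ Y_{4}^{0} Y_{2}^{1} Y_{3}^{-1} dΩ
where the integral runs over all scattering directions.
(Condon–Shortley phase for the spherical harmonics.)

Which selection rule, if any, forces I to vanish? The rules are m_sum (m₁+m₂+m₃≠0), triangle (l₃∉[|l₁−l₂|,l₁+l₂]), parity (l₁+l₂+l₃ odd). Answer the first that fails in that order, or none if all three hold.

m₁+m₂+m₃ = 0 + 1 − 1 = 0  ✓
triangle: |4−2|=2 ≤ l₃=3 ≤ 4+2=6  ✓
parity: l₁+l₂+l₃ = 9 is odd  ✗

parity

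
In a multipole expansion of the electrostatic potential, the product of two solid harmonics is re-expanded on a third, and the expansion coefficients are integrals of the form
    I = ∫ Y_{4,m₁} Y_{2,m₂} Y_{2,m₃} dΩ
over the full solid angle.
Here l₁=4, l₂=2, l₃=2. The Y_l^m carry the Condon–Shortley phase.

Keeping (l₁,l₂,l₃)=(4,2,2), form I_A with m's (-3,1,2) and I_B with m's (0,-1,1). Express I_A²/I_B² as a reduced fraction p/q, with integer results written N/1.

Same 4,2,2: normalisation and zero-m 3j drop out of the ratio.
A: Δ: 4! 4! 0! / 9! → 1/630; sum: t=3:−1/144 = -1/144; 3j²(4 2 2; -3 1 2) = Δ·Π!·Σ² = 1/18  (sign -1)
B: Δ: 4! 4! 0! / 9! → 1/630; sum: t=1:−1/36 = -1/36; 3j²(4 2 2; 0 -1 1) = Δ·Π!·Σ² = 8/315  (sign +1)
I_A²/I_B² = (1/18)/(8/315) = 35/16

35/16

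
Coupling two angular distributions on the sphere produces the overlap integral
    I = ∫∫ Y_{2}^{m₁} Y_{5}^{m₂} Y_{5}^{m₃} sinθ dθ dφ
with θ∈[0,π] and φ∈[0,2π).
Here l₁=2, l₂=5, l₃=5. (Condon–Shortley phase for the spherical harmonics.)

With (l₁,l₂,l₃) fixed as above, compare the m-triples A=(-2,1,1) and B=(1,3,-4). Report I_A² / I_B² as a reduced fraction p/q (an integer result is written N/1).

50/49

l's match ⇒ only the (l;m) 3-j factors differ between A and B.
A: triangle coeff Δ(2,5,5) = 1/38610; Σ_t [2,2]: t=2:+1/2304 = 1/2304; (3j)²=5/143 [(2 5 5; -2 1 1)], sign=+1
B: triangle coeff Δ(2,5,5) = 1/38610; Σ_t [0,1]: t=0:+1/80640 t=1:−1/10080 = -1/11520; (3j)²=49/1430 [(2 5 5; 1 3 -4)], sign=+1
I_A²/I_B² = (5/143)/(49/1430) = 50/49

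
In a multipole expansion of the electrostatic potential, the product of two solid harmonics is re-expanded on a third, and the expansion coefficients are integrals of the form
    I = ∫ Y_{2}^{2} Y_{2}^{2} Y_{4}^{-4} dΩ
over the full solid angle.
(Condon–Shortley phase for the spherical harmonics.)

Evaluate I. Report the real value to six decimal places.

Checks pass: Σm=0; 8 even; l₃=4∈[0,4].
(2·2+1)(2·2+1)(2·4+1) = 225
Δ: 0! 4! 4! / 9! → 1/630
sum: t=0:+1/16 = 1/16
3j²(2 2 4; 0 0 0) = Δ·Π!·Σ² = 2/35  (sign +1)
sum: t=0:+1/576 = 1/576
3j²(2 2 4; 2 2 -4) = Δ·Π!·Σ² = 1/9  (sign +1)
combine: 4πI² = 225·2/35·1/9 = 10/7
take √, sign +1: I = 0.33716777

0.337168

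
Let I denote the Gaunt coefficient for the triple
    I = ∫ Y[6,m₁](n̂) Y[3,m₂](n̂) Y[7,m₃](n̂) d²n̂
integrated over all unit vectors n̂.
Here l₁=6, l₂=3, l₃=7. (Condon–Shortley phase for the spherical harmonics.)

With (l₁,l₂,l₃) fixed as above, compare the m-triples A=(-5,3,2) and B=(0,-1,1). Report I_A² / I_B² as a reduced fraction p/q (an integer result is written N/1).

l's match ⇒ only the (l;m) 3-j factors differ between A and B.
A: triangle coeff Δ(6,3,7) = 1/2042040; Σ_t [2,2]: t=2:+1/17418240 = 1/17418240; (3j)²=25/12376 [(6 3 7; -5 3 2)], sign=-1
B: triangle coeff Δ(6,3,7) = 1/2042040; Σ_t [0,2]: t=0:+1/138240 t=1:−1/86400 t=2:+1/829440 = -13/4147200; (3j)²=13/3740 [(6 3 7; 0 -1 1)], sign=-1
I_A²/I_B² = (25/12376)/(13/3740) = 1375/2366

1375/2366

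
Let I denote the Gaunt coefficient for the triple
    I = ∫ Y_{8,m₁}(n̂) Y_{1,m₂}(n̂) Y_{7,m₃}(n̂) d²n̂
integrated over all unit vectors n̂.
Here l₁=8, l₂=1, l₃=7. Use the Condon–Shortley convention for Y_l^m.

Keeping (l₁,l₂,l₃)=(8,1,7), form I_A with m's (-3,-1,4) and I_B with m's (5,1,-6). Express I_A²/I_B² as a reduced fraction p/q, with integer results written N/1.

10/3

Same 8,1,7: normalisation and zero-m 3j drop out of the ratio.
A: Δ: 2! 14! 0! / 17! → 1/2040; sum: t=0:+1/479001600 = 1/479001600; 3j²(8 1 7; -3 -1 4) = Δ·Π!·Σ² = 1/204  (sign -1)
B: Δ: 2! 14! 0! / 17! → 1/2040; sum: t=2:+1/12454041600 = 1/12454041600; 3j²(8 1 7; 5 1 -6) = Δ·Π!·Σ² = 1/680  (sign -1)
I_A²/I_B² = (1/204)/(1/680) = 10/3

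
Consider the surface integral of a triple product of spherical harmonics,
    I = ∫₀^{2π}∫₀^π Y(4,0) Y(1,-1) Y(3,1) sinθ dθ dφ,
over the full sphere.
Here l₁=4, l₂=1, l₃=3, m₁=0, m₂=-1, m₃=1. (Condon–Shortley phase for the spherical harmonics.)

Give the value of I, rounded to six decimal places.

0.150786

m-sum 0 ✓  L=8 even ✓  3≤3≤5 ✓
Π(2lᵢ+1) = 9×3×7 = 189
triangle coeff Δ(4,1,3) = 1/252
Σ_t [1,1]: t=1:−1/36 = -1/36
(3j)²=4/63 [(4 1 3; 0 0 0)], sign=+1
Σ_t [0,0]: t=0:+1/96 = 1/96
(3j)²=1/42 [(4 1 3; 0 -1 1)], sign=+1
⇒ 4πI² = 2/7
I = (+1)√(2/7/(4π)) = 0.15078601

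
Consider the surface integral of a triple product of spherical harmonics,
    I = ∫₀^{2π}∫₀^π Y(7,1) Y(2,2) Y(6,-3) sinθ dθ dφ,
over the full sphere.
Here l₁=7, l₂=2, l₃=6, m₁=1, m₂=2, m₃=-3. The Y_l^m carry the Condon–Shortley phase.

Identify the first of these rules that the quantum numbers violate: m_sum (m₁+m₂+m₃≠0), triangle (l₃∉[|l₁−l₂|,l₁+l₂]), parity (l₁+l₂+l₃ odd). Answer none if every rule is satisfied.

parity

azimuthal sum: 1 + 2 − 3 = 0  ✓
5 ≤ 6 ≤ 9 (triangle on l)  ✓
L = 7 + 2 + 6 = 15 (odd)  ✗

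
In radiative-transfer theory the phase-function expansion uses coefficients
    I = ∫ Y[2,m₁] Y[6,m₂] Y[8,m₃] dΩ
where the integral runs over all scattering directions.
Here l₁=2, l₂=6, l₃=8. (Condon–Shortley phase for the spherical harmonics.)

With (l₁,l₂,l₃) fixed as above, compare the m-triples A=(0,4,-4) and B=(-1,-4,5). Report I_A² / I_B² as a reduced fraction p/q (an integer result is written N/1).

Shared (l₁,l₂,l₃)=(2,6,8): N and (l;000)² cancel in I_A²/I_B².
A: Δ = 0!·4!·12!/17! = 1/30940; Racah Σ t=0..0: t=0:+1/29030400 = 1/29030400; ⇒ 3j(2 6 8; 0 4 -4)² = 99/7735, sgn +1
B: Δ = 0!·4!·12!/17! = 1/30940; Racah Σ t=0..0: t=0:+1/43545600 = 1/43545600; ⇒ 3j(2 6 8; -1 -4 5)² = 33/1190, sgn -1
I_A²/I_B² = (99/7735)/(33/1190) = 6/13

6/13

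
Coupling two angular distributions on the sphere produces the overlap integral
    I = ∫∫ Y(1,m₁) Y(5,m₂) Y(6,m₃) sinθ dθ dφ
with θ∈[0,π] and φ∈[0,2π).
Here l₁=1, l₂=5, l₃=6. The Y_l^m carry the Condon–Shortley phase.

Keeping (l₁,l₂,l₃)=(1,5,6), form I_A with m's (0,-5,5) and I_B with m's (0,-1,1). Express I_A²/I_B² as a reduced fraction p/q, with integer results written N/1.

Shared (l₁,l₂,l₃)=(1,5,6): N and (l;000)² cancel in I_A²/I_B².
A: Δ = 0!·2!·10!/13! = 1/858; Racah Σ t=0..0: t=0:+1/3628800 = 1/3628800; ⇒ 3j(1 5 6; 0 -5 5)² = 1/78, sgn -1
B: Δ = 0!·2!·10!/13! = 1/858; Racah Σ t=0..0: t=0:+1/17280 = 1/17280; ⇒ 3j(1 5 6; 0 -1 1)² = 35/858, sgn -1
I_A²/I_B² = (1/78)/(35/858) = 11/35

11/35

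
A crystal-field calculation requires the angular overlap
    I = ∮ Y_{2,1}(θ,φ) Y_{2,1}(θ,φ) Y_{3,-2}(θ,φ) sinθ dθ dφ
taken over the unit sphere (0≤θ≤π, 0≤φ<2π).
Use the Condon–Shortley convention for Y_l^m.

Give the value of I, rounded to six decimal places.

L=7 odd ⇒ parity kills the (l;000) factor ⇒ I = 0

0.000000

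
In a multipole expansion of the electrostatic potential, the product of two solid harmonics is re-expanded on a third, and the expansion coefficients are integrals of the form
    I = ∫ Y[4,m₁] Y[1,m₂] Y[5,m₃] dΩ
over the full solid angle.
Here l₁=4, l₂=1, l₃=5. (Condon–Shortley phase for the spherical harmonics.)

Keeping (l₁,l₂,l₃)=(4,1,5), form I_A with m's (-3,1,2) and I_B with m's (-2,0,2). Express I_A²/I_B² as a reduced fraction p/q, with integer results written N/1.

Shared (l₁,l₂,l₃)=(4,1,5): N and (l;000)² cancel in I_A²/I_B².
A: Δ = 0!·8!·2!/11! = 1/495; Racah Σ t=0..0: t=0:+1/10080 = 1/10080; ⇒ 3j(4 1 5; -3 1 2)² = 1/165, sgn -1
B: Δ = 0!·8!·2!/11! = 1/495; Racah Σ t=0..0: t=0:+1/1440 = 1/1440; ⇒ 3j(4 1 5; -2 0 2)² = 7/165, sgn -1
I_A²/I_B² = (1/165)/(7/165) = 1/7

1/7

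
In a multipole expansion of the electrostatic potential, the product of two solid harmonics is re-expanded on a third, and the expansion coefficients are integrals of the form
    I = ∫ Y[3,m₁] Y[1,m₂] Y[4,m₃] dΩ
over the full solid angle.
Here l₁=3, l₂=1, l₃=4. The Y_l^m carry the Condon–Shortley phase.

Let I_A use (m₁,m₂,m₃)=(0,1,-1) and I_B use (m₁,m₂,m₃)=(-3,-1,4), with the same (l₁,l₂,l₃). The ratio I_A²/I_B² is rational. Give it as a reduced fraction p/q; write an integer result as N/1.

Shared (l₁,l₂,l₃)=(3,1,4): N and (l;000)² cancel in I_A²/I_B².
A: Δ = 0!·6!·2!/9! = 1/252; Racah Σ t=0..0: t=0:+1/72 = 1/72; ⇒ 3j(3 1 4; 0 1 -1)² = 5/126, sgn -1
B: Δ = 0!·6!·2!/9! = 1/252; Racah Σ t=0..0: t=0:+1/1440 = 1/1440; ⇒ 3j(3 1 4; -3 -1 4)² = 1/9, sgn +1
I_A²/I_B² = (5/126)/(1/9) = 5/14

5/14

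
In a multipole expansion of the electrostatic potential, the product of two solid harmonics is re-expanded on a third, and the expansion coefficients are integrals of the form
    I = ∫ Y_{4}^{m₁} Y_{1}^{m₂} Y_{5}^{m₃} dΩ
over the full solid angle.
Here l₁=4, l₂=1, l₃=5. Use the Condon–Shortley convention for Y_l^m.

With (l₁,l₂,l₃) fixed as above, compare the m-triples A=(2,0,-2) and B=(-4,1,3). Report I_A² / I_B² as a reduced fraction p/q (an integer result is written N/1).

Shared (l₁,l₂,l₃)=(4,1,5): N and (l;000)² cancel in I_A²/I_B².
A: Δ = 0!·8!·2!/11! = 1/495; Racah Σ t=0..0: t=0:+1/1440 = 1/1440; ⇒ 3j(4 1 5; 2 0 -2)² = 7/165, sgn -1
B: Δ = 0!·8!·2!/11! = 1/495; Racah Σ t=0..0: t=0:+1/80640 = 1/80640; ⇒ 3j(4 1 5; -4 1 3)² = 1/495, sgn +1
I_A²/I_B² = (7/165)/(1/495) = 21/1

21/1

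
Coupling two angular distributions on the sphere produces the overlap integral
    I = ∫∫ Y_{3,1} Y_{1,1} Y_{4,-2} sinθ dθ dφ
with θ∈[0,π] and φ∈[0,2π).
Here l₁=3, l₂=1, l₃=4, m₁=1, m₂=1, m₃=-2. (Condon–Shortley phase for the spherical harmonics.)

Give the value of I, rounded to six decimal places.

Checks pass: Σm=0; 8 even; l₃=4∈[2,4].
(2·3+1)(2·1+1)(2·4+1) = 189
Δ: 0! 6! 2! / 9! → 1/252
sum: t=0:+1/36 = 1/36
3j²(3 1 4; 0 0 0) = Δ·Π!·Σ² = 4/63  (sign +1)
sum: t=0:+1/96 = 1/96
3j²(3 1 4; 1 1 -2) = Δ·Π!·Σ² = 5/84  (sign +1)
combine: 4πI² = 189·4/63·5/84 = 5/7
take √, sign +1: I = 0.23841361

0.238414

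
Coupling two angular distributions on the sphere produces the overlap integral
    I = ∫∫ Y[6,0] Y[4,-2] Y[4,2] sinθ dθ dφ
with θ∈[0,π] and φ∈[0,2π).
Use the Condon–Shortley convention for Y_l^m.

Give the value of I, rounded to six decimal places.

-0.156478

Checks pass: Σm=0; 14 even; l₃=4∈[2,10].
(2·6+1)(2·4+1)(2·4+1) = 1053
Δ: 6! 6! 2! / 15! → 1/1261260
sum: t=2:+1/4608 t=3:−1/1296 t=4:+1/4608 = -7/20736
3j²(6 4 4; 0 0 0) = Δ·Π!·Σ² = 20/1287  (sign -1)
sum: t=0:+1/1036800 t=1:−1/14400 t=2:+1/4608 = 77/518400
3j²(6 4 4; 0 -2 2) = Δ·Π!·Σ² = 11/585  (sign +1)
combine: 4πI² = 1053·20/1287·11/585 = 4/13
take √, sign -1: I = -0.15647804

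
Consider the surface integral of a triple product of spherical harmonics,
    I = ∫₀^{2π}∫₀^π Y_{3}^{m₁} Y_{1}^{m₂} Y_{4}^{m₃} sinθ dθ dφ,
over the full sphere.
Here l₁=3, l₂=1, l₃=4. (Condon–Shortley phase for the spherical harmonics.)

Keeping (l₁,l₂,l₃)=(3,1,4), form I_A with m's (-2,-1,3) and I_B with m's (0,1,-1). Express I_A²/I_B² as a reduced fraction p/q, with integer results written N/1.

l's match ⇒ only the (l;m) 3-j factors differ between A and B.
A: triangle coeff Δ(3,1,4) = 1/252; Σ_t [0,0]: t=0:+1/240 = 1/240; (3j)²=1/12 [(3 1 4; -2 -1 3)], sign=-1
B: triangle coeff Δ(3,1,4) = 1/252; Σ_t [0,0]: t=0:+1/72 = 1/72; (3j)²=5/126 [(3 1 4; 0 1 -1)], sign=-1
I_A²/I_B² = (1/12)/(5/126) = 21/10

21/10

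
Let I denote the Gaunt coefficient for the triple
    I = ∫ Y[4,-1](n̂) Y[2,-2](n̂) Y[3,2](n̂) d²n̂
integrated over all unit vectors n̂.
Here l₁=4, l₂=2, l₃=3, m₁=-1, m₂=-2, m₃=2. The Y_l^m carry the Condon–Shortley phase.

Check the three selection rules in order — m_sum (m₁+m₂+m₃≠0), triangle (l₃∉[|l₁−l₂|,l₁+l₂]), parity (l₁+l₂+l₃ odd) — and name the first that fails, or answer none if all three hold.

Σmᵢ = -1  ✗
l₃∈[|l₁−l₂|,l₁+l₂]=[2,6], have l₃=3
Σlᵢ = 9 ⇒ odd

m_sum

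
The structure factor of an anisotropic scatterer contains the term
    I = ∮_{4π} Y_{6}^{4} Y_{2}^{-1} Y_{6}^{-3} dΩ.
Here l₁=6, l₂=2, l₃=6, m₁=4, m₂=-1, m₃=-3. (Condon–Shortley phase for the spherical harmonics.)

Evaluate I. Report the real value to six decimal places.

0.179515

Checks pass: Σm=0; 14 even; l₃=6∈[4,8].
(2·6+1)(2·2+1)(2·6+1) = 845
Δ: 2! 10! 2! / 15! → 1/90090
sum: t=0:+1/69120 t=1:−1/14400 t=2:+1/69120 = -7/172800
3j²(6 2 6; 0 0 0) = Δ·Π!·Σ² = 14/715  (sign -1)
sum: t=0:+1/161280 t=1:−1/725760 = 1/207360
3j²(6 2 6; 4 -1 -3) = Δ·Π!·Σ² = 7/286  (sign -1)
combine: 4πI² = 845·14/715·7/286 = 49/121
take √, sign +1: I = 0.17951487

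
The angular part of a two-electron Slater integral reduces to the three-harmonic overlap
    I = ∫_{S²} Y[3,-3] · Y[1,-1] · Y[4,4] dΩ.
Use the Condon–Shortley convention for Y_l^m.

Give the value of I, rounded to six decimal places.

0.325735

Rules hold: Σm=0, L=8 even, 2≤4≤4.
N = 7·3·9 = 189
Δ = 0!·6!·2!/9! = 1/252
Racah Σ t=0..0: t=0:+1/36 = 1/36
⇒ 3j(3 1 4; 0 0 0)² = 4/63, sgn +1
Racah Σ t=0..0: t=0:+1/1440 = 1/1440
⇒ 3j(3 1 4; -3 -1 4)² = 1/9, sgn +1
4πI² = N·(3j₀)²·(3jₘ)² = 4/3
I = +1·√(1.33333/4π) = 0.32573501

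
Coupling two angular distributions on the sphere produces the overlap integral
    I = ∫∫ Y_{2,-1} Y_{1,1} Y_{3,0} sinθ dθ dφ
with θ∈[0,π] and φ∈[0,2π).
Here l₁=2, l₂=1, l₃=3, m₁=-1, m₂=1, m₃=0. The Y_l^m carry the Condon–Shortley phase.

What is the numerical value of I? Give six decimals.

0.143048

m-sum 0 ✓  L=6 even ✓  1≤3≤3 ✓
Π(2lᵢ+1) = 5×3×7 = 105
triangle coeff Δ(2,1,3) = 1/105
Σ_t [0,0]: t=0:+1/4 = 1/4
(3j)²=3/35 [(2 1 3; 0 0 0)], sign=-1
Σ_t [0,0]: t=0:+1/12 = 1/12
(3j)²=1/35 [(2 1 3; -1 1 0)], sign=-1
⇒ 4πI² = 9/35
I = (+1)√(9/35/(4π)) = 0.14304817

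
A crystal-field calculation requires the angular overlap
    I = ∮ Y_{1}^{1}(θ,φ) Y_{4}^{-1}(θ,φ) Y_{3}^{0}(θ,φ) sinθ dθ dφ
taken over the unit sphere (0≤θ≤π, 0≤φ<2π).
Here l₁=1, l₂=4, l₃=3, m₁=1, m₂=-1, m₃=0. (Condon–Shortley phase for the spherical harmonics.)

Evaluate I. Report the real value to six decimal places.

m-sum 0 ✓  L=8 even ✓  3≤3≤5 ✓
Π(2lᵢ+1) = 3×9×7 = 189
triangle coeff Δ(1,4,3) = 1/252
Σ_t [1,1]: t=1:−1/36 = -1/36
(3j)²=4/63 [(1 4 3; 0 0 0)], sign=+1
Σ_t [0,0]: t=0:+1/72 = 1/72
(3j)²=5/126 [(1 4 3; 1 -1 0)], sign=-1
⇒ 4πI² = 10/21
I = (-1)√(10/21/(4π)) = -0.19466390

-0.194664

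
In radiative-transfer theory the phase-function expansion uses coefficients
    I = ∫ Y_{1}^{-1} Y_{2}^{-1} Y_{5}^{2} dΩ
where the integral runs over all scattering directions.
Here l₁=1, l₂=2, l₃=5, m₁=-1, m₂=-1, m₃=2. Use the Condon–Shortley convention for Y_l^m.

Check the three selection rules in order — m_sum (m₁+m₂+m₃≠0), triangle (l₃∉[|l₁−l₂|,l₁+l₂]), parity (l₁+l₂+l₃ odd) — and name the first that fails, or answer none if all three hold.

triangle

azimuthal sum: -1 − 1 + 2 = 0  ✓
1 ≤ 5 ≤ 3 (triangle on l)  ✗
L = 1 + 2 + 5 = 8 (even)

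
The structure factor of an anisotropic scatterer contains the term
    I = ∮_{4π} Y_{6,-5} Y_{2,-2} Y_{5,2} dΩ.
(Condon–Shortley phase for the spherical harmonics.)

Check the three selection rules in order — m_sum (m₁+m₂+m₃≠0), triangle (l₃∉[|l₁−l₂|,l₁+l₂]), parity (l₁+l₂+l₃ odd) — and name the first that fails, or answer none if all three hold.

m₁+m₂+m₃ = -5 − 2 + 2 = -5  ✗
triangle: |6−2|=4 ≤ l₃=5 ≤ 6+2=8
parity: l₁+l₂+l₃ = 13 is odd

m_sum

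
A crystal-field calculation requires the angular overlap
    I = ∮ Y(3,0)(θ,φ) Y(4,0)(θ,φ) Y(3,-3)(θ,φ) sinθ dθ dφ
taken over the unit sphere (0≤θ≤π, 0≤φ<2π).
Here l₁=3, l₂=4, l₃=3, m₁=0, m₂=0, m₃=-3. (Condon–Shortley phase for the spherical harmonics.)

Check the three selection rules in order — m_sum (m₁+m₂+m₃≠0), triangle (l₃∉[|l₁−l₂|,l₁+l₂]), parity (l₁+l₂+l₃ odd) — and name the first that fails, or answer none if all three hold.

azimuthal sum: 0 + 0 − 3 = -3  ✗
1 ≤ 3 ≤ 7 (triangle on l)
L = 3 + 4 + 3 = 10 (even)

m_sum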